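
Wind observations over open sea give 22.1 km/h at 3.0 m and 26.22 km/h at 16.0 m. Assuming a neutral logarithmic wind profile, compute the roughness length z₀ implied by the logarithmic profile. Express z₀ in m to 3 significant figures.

Log law: V(z) ∝ ln(z/z₀). With r = V₁/V₂ = 22.1/26.22 = 0.84287,
r · ln(z₂/z₀) = ln(z₁/z₀) ⇒ ln z₀ = (ln z₁ − r·ln z₂)/(1 − r)
ln z₀ = (1.09861 − 0.84287×2.77259) / 0.15713 = -7.8807
z₀ = exp(-7.8807) = 0.0003780 m

z₀ ≈ 0.000378 m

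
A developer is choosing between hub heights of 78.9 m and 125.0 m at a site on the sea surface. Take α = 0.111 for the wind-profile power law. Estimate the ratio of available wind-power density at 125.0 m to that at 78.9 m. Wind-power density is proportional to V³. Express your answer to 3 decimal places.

1.166

Speed ratio: V_B/V_A = (z_B/z_A)^α = (125.0/78.9)^0.111 = (1.5843)^0.111 = 1.05240
Power-density ratio: P_B/P_A = (V_B/V_A)³ = (1.05240)³ = 1.16559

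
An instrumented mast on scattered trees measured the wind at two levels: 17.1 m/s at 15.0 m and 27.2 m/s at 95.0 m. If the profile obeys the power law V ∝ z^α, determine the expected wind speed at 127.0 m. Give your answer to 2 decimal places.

29.26 m/s

First find α: α = ln(V₂/V₁)/ln(z₂/z₁) = ln(27.2/17.1)/ln(95.0/15.0) = 0.46414/1.84583 = 0.2515
Extrapolate from 95.0 m to 127.0 m: V₃ = 27.2 × (127.0/95.0)^0.2515 = 27.2 × 1.0757 = 29.2599 m/s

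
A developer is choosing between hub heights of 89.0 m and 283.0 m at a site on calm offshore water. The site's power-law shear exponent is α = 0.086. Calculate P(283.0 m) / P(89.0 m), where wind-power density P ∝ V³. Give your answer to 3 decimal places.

Speed ratio: V_B/V_A = (z_B/z_A)^α = (283.0/89.0)^0.086 = (3.1798)^0.086 = 1.10460
Power-density ratio: P_B/P_A = (V_B/V_A)³ = (1.10460)³ = 1.34778

1.348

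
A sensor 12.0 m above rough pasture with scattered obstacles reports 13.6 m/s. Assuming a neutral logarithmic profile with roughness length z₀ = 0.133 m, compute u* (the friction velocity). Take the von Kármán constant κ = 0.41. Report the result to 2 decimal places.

u* ≈ 1.24 m/s

Log law: V(z) = (u*/κ) · ln(z/z₀) ⇒ u* = κ · V / ln(z/z₀)
u* = 0.41 × 13.6 / ln(12.0/0.133) = 0.41 × 13.6 / 4.5023
   = 5.5760 / 4.5023 = 1.2385 m/s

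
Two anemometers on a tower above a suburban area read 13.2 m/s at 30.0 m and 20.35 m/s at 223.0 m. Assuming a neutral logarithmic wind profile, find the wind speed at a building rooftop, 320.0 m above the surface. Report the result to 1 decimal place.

Log law: V ∝ ln(z/z₀). From the pair, with r = V₁/V₂ = 0.64865,
ln z₀ = (ln z₁ − r·ln z₂)/(1 − r) = (3.4012 − 0.64865×5.4072)/0.35135 = -0.3021 → z₀ = 0.7392 m
V₃ = V₁ · ln(z₃/z₀)/ln(z₁/z₀) = 13.2 × 6.0705/3.7033 = 21.6373 m/s

21.6 m/s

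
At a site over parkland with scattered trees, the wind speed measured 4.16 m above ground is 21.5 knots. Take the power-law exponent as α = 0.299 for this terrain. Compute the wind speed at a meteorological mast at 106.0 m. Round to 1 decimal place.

Power-law profile: V₂ = V₁ · (z₂/z₁)^α
V₂ = 21.5 × (106.0/4.16)^0.299 = 21.5 × (25.4808)^0.299
    = 21.5 × 2.6330 = 56.6104 knots

56.6 knots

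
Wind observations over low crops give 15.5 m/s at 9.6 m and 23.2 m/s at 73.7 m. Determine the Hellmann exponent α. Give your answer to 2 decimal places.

α ≈ 0.20

Power law: V₂/V₁ = (z₂/z₁)^α ⇒ α = ln(V₂/V₁) / ln(z₂/z₁)
α = ln(23.2/15.5) / ln(73.7/9.6) = ln(1.4968) / ln(7.6771)
  = 0.40331 / 2.03824 = 0.19787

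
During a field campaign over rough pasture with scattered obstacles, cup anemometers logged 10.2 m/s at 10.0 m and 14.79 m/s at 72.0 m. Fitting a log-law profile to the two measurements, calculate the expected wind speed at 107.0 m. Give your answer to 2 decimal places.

Log law: V ∝ ln(z/z₀). From the pair, with r = V₁/V₂ = 0.68966,
ln z₀ = (ln z₁ − r·ln z₂)/(1 − r) = (2.3026 − 0.68966×4.2767)/0.31034 = -2.0843 → z₀ = 0.1244 m
V₃ = V₁ · ln(z₃/z₀)/ln(z₁/z₀) = 10.2 × 6.7571/4.3868 = 15.7111 m/s

15.71 m/s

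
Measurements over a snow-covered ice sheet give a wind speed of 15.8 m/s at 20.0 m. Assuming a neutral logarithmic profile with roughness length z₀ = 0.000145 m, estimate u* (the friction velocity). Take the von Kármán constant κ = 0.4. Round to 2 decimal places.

Log law: V(z) = (u*/κ) · ln(z/z₀) ⇒ u* = κ · V / ln(z/z₀)
u* = 0.4 × 15.8 / ln(20.0/0.000145) = 0.4 × 15.8 / 11.8345
   = 6.3200 / 11.8345 = 0.5340 m/s

u* ≈ 0.53 m/s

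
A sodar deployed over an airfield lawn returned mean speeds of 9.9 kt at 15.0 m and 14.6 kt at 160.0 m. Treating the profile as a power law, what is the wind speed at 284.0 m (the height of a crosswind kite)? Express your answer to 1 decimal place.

First find α: α = ln(V₂/V₁)/ln(z₂/z₁) = ln(14.6/9.9)/ln(160.0/15.0) = 0.38849/2.36712 = 0.1641
Extrapolate from 160.0 m to 284.0 m: V₃ = 14.6 × (284.0/160.0)^0.1641 = 14.6 × 1.0987 = 16.0417 kt

16.0 kt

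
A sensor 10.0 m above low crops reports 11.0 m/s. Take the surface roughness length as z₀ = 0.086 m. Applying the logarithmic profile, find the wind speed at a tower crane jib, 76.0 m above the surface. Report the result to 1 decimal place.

Log law: V(z) ∝ ln(z/z₀), so V₂/V₁ = ln(z₂/z₀) / ln(z₁/z₀).
ln(76.0/0.086) = 6.7841, ln(10.0/0.086) = 4.7560
V₂ = 11.0 × 6.7841/4.7560 = 11.0 × 1.4264 = 15.6908 m/s

15.7 m/s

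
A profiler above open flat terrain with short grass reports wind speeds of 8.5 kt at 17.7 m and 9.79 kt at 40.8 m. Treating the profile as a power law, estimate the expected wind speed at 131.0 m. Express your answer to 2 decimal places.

11.93 kt

First find α: α = ln(V₂/V₁)/ln(z₂/z₁) = ln(9.79/8.5)/ln(40.8/17.7) = 0.14130/0.83512 = 0.1692
Extrapolate from 40.8 m to 131.0 m: V₃ = 9.79 × (131.0/40.8)^0.1692 = 9.79 × 1.2182 = 11.9261 kt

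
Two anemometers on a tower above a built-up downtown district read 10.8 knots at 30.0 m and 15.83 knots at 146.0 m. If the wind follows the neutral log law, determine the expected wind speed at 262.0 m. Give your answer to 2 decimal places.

Log law: V ∝ ln(z/z₀). From the pair, with r = V₁/V₂ = 0.68225,
ln z₀ = (ln z₁ − r·ln z₂)/(1 − r) = (3.4012 − 0.68225×4.9836)/0.31775 = 0.0036 → z₀ = 1.004 m
V₃ = V₁ · ln(z₃/z₀)/ln(z₁/z₀) = 10.8 × 5.5648/3.3976 = 17.6887 knots

17.69 knots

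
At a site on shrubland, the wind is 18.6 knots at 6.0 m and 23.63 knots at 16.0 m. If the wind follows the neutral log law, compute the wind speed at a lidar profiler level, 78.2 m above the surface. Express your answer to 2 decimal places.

31.77 knots

Log law: V ∝ ln(z/z₀). From the pair, with r = V₁/V₂ = 0.78713,
ln z₀ = (ln z₁ − r·ln z₂)/(1 − r) = (1.7918 − 0.78713×2.7726)/0.21287 = -1.8352 → z₀ = 0.1596 m
V₃ = V₁ · ln(z₃/z₀)/ln(z₁/z₀) = 18.6 × 6.1944/3.6269 = 31.7670 knots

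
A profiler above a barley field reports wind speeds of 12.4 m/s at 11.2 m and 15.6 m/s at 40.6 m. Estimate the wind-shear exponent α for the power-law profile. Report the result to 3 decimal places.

Power law: V₂/V₁ = (z₂/z₁)^α ⇒ α = ln(V₂/V₁) / ln(z₂/z₁)
α = ln(15.6/12.4) / ln(40.6/11.2) = ln(1.2581) / ln(3.6250)
  = 0.22957 / 1.28785 = 0.17826

α ≈ 0.178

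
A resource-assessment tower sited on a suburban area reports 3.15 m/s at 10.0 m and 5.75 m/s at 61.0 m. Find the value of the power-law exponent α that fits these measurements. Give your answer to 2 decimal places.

α ≈ 0.33

Power law: V₂/V₁ = (z₂/z₁)^α ⇒ α = ln(V₂/V₁) / ln(z₂/z₁)
α = ln(5.75/3.15) / ln(61.0/10.0) = ln(1.8254) / ln(6.1000)
  = 0.60180 / 1.80829 = 0.33280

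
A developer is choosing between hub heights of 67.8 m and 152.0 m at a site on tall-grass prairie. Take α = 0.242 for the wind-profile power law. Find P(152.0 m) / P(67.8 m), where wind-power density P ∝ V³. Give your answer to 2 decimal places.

1.80

Speed ratio: V_B/V_A = (z_B/z_A)^α = (152.0/67.8)^0.242 = (2.2419)^0.242 = 1.21576
Power-density ratio: P_B/P_A = (V_B/V_A)³ = (1.21576)³ = 1.79699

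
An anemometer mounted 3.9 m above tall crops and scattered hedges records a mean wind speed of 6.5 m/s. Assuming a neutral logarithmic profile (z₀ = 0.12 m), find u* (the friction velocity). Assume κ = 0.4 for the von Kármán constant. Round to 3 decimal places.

Log law: V(z) = (u*/κ) · ln(z/z₀) ⇒ u* = κ · V / ln(z/z₀)
u* = 0.4 × 6.5 / ln(3.9/0.12) = 0.4 × 6.5 / 3.4812
   = 2.6000 / 3.4812 = 0.7469 m/s

u* ≈ 0.747 m/s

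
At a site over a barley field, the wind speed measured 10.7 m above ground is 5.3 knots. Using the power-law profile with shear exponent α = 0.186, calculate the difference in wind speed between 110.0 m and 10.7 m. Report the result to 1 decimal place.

2.9 knots

Power law: V₂ = V₁ · (z₂/z₁)^α = 5.3 × (10.2804)^0.186 = 8.1754 knots
ΔV = 8.1754 − 5.3 = 2.8754 knots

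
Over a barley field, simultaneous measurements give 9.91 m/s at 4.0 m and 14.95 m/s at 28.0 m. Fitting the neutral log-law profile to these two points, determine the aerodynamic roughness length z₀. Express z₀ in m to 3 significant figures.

z₀ ≈ 0.0872 m

Log law: V(z) ∝ ln(z/z₀). With r = V₁/V₂ = 9.91/14.95 = 0.66288,
r · ln(z₂/z₀) = ln(z₁/z₀) ⇒ ln z₀ = (ln z₁ − r·ln z₂)/(1 − r)
ln z₀ = (1.38629 − 0.66288×3.33220) / 0.33712 = -2.4399
z₀ = exp(-2.4399) = 0.08717 m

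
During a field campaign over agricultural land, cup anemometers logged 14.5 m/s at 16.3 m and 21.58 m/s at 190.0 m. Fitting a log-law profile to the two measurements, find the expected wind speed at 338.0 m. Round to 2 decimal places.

23.24 m/s

Log law: V ∝ ln(z/z₀). From the pair, with r = V₁/V₂ = 0.67192,
ln z₀ = (ln z₁ − r·ln z₂)/(1 − r) = (2.7912 − 0.67192×5.2470)/0.32808 = -2.2385 → z₀ = 0.1066 m
V₃ = V₁ · ln(z₃/z₀)/ln(z₁/z₀) = 14.5 × 8.0615/5.0297 = 23.2406 m/s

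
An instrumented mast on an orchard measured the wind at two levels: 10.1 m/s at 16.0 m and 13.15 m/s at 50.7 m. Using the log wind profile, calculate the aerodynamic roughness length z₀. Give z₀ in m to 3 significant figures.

z₀ ≈ 0.351 m

Log law: V(z) ∝ ln(z/z₀). With r = V₁/V₂ = 10.1/13.15 = 0.76806,
r · ln(z₂/z₀) = ln(z₁/z₀) ⇒ ln z₀ = (ln z₁ − r·ln z₂)/(1 − r)
ln z₀ = (2.77259 − 0.76806×3.92593) / 0.23194 = -1.0467
z₀ = exp(-1.0467) = 0.3511 m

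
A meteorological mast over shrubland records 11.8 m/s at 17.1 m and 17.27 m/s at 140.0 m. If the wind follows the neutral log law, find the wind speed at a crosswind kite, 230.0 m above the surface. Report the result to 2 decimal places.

Log law: V ∝ ln(z/z₀). From the pair, with r = V₁/V₂ = 0.68327,
ln z₀ = (ln z₁ − r·ln z₂)/(1 − r) = (2.8391 − 0.68327×4.9416)/0.31673 = -1.6966 → z₀ = 0.1833 m
V₃ = V₁ · ln(z₃/z₀)/ln(z₁/z₀) = 11.8 × 7.1347/4.5357 = 18.5615 m/s

18.56 m/s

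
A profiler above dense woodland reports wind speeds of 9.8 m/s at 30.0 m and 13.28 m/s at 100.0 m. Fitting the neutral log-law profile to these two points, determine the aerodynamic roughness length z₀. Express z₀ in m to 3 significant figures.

z₀ ≈ 1.01 m

Log law: V(z) ∝ ln(z/z₀). With r = V₁/V₂ = 9.8/13.28 = 0.73795,
r · ln(z₂/z₀) = ln(z₁/z₀) ⇒ ln z₀ = (ln z₁ − r·ln z₂)/(1 − r)
ln z₀ = (3.40120 − 0.73795×4.60517) / 0.26205 = 0.0107
z₀ = exp(0.0107) = 1.011 m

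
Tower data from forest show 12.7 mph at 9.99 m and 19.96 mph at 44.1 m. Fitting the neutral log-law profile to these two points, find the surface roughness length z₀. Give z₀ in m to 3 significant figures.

z₀ ≈ 0.744 m

Log law: V(z) ∝ ln(z/z₀). With r = V₁/V₂ = 12.7/19.96 = 0.63627,
r · ln(z₂/z₀) = ln(z₁/z₀) ⇒ ln z₀ = (ln z₁ − r·ln z₂)/(1 − r)
ln z₀ = (2.30158 − 0.63627×3.78646) / 0.36373 = -0.2959
z₀ = exp(-0.2959) = 0.7438 m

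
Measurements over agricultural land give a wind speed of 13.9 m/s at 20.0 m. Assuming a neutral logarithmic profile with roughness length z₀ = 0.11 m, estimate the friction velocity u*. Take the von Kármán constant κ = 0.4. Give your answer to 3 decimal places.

u* ≈ 1.069 m/s

Log law: V(z) = (u*/κ) · ln(z/z₀) ⇒ u* = κ · V / ln(z/z₀)
u* = 0.4 × 13.9 / ln(20.0/0.11) = 0.4 × 13.9 / 5.2030
   = 5.5600 / 5.2030 = 1.0686 m/s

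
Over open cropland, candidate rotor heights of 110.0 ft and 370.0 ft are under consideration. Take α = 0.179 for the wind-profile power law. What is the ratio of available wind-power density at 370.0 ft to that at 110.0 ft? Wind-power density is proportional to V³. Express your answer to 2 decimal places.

1.92

Speed ratio: V_B/V_A = (z_B/z_A)^α = (370.0/110.0)^0.179 = (3.3636)^0.179 = 1.24251
Power-density ratio: P_B/P_A = (V_B/V_A)³ = (1.24251)³ = 1.91821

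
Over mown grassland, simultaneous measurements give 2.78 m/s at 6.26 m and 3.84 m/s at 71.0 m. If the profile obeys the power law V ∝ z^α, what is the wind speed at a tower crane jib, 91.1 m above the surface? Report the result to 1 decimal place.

4.0 m/s

First find α: α = ln(V₂/V₁)/ln(z₂/z₁) = ln(3.84/2.78)/ln(71.0/6.26) = 0.32302/2.42850 = 0.1330
Extrapolate from 71.0 m to 91.1 m: V₃ = 3.84 × (91.1/71.0)^0.1330 = 3.84 × 1.0337 = 3.9695 m/s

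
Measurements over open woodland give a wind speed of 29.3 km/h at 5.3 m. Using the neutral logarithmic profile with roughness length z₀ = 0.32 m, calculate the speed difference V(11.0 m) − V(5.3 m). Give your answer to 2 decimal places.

7.62 km/h

Log law: V₂ = V₁ · ln(z₂/z₀)/ln(z₁/z₀) = 29.3 × 3.5373/2.8071 = 36.9215 km/h
ΔV = 36.9215 − 29.3 = 7.6215 km/h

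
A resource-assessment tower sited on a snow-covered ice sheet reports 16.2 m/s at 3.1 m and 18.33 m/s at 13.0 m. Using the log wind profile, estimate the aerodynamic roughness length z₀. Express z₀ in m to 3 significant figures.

Log law: V(z) ∝ ln(z/z₀). With r = V₁/V₂ = 16.2/18.33 = 0.88380,
r · ln(z₂/z₀) = ln(z₁/z₀) ⇒ ln z₀ = (ln z₁ − r·ln z₂)/(1 − r)
ln z₀ = (1.13140 − 0.88380×2.56495) / 0.11620 = -9.7716
z₀ = exp(-9.7716) = 0.00005705 m

z₀ ≈ 0.0000570 m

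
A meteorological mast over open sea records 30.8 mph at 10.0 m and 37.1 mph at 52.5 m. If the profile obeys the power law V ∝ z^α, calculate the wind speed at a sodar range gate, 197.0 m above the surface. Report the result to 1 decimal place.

First find α: α = ln(V₂/V₁)/ln(z₂/z₁) = ln(37.1/30.8)/ln(52.5/10.0) = 0.18610/1.65823 = 0.1122
Extrapolate from 52.5 m to 197.0 m: V₃ = 37.1 × (197.0/52.5)^0.1122 = 37.1 × 1.1600 = 43.0356 mph

43.0 mph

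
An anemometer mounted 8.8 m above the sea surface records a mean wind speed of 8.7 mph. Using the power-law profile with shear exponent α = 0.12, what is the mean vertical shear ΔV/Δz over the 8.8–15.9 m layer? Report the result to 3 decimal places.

0.090 mph/m

Power law: V₂ = V₁ · (z₂/z₁)^α = 8.7 × (1.8068)^0.12 = 9.3400 mph
ΔV/Δz = (9.3400 − 8.7)/(15.9 − 8.8) = 0.6400/7.1000 = 0.09015 mph/m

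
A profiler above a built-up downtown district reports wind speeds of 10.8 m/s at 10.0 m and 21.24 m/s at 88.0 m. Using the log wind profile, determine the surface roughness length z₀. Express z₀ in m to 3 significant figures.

z₀ ≈ 1.05 m

Log law: V(z) ∝ ln(z/z₀). With r = V₁/V₂ = 10.8/21.24 = 0.50847,
r · ln(z₂/z₀) = ln(z₁/z₀) ⇒ ln z₀ = (ln z₁ − r·ln z₂)/(1 − r)
ln z₀ = (2.30259 − 0.50847×4.47734) / 0.49153 = 0.0528
z₀ = exp(0.0528) = 1.054 m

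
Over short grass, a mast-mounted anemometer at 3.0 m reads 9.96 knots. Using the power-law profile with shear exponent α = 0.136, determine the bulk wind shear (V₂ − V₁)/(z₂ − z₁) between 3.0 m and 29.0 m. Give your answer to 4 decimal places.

0.1385 knots/m

Power law: V₂ = V₁ · (z₂/z₁)^α = 9.96 × (9.6667)^0.136 = 13.5599 knots
ΔV/Δz = (13.5599 − 9.96)/(29.0 − 3.0) = 3.5999/26.0000 = 0.13846 knots/m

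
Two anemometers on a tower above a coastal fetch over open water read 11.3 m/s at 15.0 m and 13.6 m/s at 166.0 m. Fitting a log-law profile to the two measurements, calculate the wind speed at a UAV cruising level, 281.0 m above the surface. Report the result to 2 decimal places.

14.10 m/s

Log law: V ∝ ln(z/z₀). From the pair, with r = V₁/V₂ = 0.83088,
ln z₀ = (ln z₁ − r·ln z₂)/(1 − r) = (2.7081 − 0.83088×5.1120)/0.16912 = -9.1026 → z₀ = 0.0001114 m
V₃ = V₁ · ln(z₃/z₀)/ln(z₁/z₀) = 11.3 × 14.7410/11.8106 = 14.1036 m/s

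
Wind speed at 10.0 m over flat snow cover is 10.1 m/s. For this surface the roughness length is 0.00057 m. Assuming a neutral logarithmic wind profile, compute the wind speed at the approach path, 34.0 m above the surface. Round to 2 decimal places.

Log law: V(z) ∝ ln(z/z₀), so V₂/V₁ = ln(z₂/z₀) / ln(z₁/z₀).
ln(34.0/0.00057) = 10.9962, ln(10.0/0.00057) = 9.7725
V₂ = 10.1 × 10.9962/9.7725 = 10.1 × 1.1252 = 11.3648 m/s

11.36 m/s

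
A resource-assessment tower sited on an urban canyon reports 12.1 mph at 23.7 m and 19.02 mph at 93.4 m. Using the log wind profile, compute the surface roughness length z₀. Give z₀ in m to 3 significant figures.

z₀ ≈ 2.15 m

Log law: V(z) ∝ ln(z/z₀). With r = V₁/V₂ = 12.1/19.02 = 0.63617,
r · ln(z₂/z₀) = ln(z₁/z₀) ⇒ ln z₀ = (ln z₁ − r·ln z₂)/(1 − r)
ln z₀ = (3.16548 − 0.63617×4.53689) / 0.36383 = 0.7675
z₀ = exp(0.7675) = 2.154 m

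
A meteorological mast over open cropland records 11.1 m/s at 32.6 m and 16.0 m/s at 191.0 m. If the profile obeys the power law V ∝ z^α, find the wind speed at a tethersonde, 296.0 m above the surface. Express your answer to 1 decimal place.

17.5 m/s

First find α: α = ln(V₂/V₁)/ln(z₂/z₁) = ln(16.0/11.1)/ln(191.0/32.6) = 0.36564/1.76796 = 0.2068
Extrapolate from 191.0 m to 296.0 m: V₃ = 16.0 × (296.0/191.0)^0.2068 = 16.0 × 1.0948 = 17.5174 m/s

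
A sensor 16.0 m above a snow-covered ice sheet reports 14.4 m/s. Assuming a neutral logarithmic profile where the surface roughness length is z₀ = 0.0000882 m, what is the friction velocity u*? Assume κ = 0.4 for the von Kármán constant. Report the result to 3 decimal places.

u* ≈ 0.476 m/s

Log law: V(z) = (u*/κ) · ln(z/z₀) ⇒ u* = κ · V / ln(z/z₀)
u* = 0.4 × 14.4 / ln(16.0/0.0000882) = 0.4 × 14.4 / 12.1085
   = 5.7600 / 12.1085 = 0.4757 m/s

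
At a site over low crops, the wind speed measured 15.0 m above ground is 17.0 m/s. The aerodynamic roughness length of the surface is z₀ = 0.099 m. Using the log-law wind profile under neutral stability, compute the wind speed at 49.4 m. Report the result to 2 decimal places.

Log law: V(z) ∝ ln(z/z₀), so V₂/V₁ = ln(z₂/z₀) / ln(z₁/z₀).
ln(49.4/0.099) = 6.2126, ln(15.0/0.099) = 5.0207
V₂ = 17.0 × 6.2126/5.0207 = 17.0 × 1.2374 = 21.0358 m/s

21.04 m/s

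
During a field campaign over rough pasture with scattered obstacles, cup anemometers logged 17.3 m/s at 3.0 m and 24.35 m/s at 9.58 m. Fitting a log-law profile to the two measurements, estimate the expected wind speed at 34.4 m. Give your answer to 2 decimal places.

Log law: V ∝ ln(z/z₀). From the pair, with r = V₁/V₂ = 0.71047,
ln z₀ = (ln z₁ − r·ln z₂)/(1 − r) = (1.0986 − 0.71047×2.2597)/0.28953 = -1.7505 → z₀ = 0.1737 m
V₃ = V₁ · ln(z₃/z₀)/ln(z₁/z₀) = 17.3 × 5.2886/2.8491 = 32.1123 m/s

32.11 m/s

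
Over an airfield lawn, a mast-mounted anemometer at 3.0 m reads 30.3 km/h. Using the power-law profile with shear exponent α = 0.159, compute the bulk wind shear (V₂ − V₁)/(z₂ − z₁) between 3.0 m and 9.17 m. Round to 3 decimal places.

Power law: V₂ = V₁ · (z₂/z₁)^α = 30.3 × (3.0567)^0.159 = 36.1907 km/h
ΔV/Δz = (36.1907 − 30.3)/(9.17 − 3.0) = 5.8907/6.1700 = 0.95473 km/h/m

0.955 km/h/m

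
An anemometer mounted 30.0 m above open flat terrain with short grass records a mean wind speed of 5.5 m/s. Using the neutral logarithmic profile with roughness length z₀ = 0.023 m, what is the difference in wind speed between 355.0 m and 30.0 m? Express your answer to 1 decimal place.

1.9 m/s

Log law: V₂ = V₁ · ln(z₂/z₀)/ln(z₁/z₀) = 5.5 × 9.6444/7.1735 = 7.3945 m/s
ΔV = 7.3945 − 5.5 = 1.8945 m/s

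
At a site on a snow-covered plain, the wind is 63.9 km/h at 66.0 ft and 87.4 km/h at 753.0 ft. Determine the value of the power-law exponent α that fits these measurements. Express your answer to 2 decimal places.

α ≈ 0.13

Power law: V₂/V₁ = (z₂/z₁)^α ⇒ α = ln(V₂/V₁) / ln(z₂/z₁)
α = ln(87.4/63.9) / ln(753.0/66.0) = ln(1.3678) / ln(11.4091)
  = 0.31318 / 2.43441 = 0.12865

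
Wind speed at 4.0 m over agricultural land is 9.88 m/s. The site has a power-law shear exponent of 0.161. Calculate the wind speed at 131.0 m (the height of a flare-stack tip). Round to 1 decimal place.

Power-law profile: V₂ = V₁ · (z₂/z₁)^α
V₂ = 9.88 × (131.0/4.0)^0.161 = 9.88 × (32.7500)^0.161
    = 9.88 × 1.7537 = 17.3263 m/s

17.3 m/s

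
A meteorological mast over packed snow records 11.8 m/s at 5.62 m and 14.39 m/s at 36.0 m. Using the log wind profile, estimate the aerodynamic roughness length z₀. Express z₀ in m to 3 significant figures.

z₀ ≈ 0.00119 m

Log law: V(z) ∝ ln(z/z₀). With r = V₁/V₂ = 11.8/14.39 = 0.82001,
r · ln(z₂/z₀) = ln(z₁/z₀) ⇒ ln z₀ = (ln z₁ − r·ln z₂)/(1 − r)
ln z₀ = (1.72633 − 0.82001×3.58352) / 0.17999 = -6.7350
z₀ = exp(-6.7350) = 0.001189 m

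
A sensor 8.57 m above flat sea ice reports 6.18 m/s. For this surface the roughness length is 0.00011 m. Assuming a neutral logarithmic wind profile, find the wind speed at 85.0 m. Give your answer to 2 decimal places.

Log law: V(z) ∝ ln(z/z₀), so V₂/V₁ = ln(z₂/z₀) / ln(z₁/z₀).
ln(85.0/0.00011) = 13.5577, ln(8.57/0.00011) = 11.2633
V₂ = 6.18 × 13.5577/11.2633 = 6.18 × 1.2037 = 7.4389 m/s

7.44 m/s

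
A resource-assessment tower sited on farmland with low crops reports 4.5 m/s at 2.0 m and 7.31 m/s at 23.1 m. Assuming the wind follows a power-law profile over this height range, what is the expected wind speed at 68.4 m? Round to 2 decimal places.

9.07 m/s

First find α: α = ln(V₂/V₁)/ln(z₂/z₁) = ln(7.31/4.5)/ln(23.1/2.0) = 0.48517/2.44669 = 0.1983
Extrapolate from 23.1 m to 68.4 m: V₃ = 7.31 × (68.4/23.1)^0.1983 = 7.31 × 1.2402 = 9.0657 m/s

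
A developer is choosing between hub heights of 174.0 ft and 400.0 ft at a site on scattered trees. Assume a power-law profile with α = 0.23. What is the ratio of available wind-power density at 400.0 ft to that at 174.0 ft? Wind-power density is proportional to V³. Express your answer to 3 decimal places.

1.776

Speed ratio: V_B/V_A = (z_B/z_A)^α = (400.0/174.0)^0.23 = (2.2989)^0.23 = 1.21101
Power-density ratio: P_B/P_A = (V_B/V_A)³ = (1.21101)³ = 1.77600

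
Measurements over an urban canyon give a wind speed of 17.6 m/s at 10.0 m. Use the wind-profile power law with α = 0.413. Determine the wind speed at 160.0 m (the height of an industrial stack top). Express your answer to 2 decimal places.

Power-law profile: V₂ = V₁ · (z₂/z₁)^α
V₂ = 17.6 × (160.0/10.0)^0.413 = 17.6 × (16.0000)^0.413
    = 17.6 × 3.1427 = 55.3113 m/s

55.31 m/s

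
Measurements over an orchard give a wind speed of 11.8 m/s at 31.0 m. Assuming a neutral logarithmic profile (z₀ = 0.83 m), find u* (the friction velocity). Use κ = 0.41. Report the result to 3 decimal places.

Log law: V(z) = (u*/κ) · ln(z/z₀) ⇒ u* = κ · V / ln(z/z₀)
u* = 0.41 × 11.8 / ln(31.0/0.83) = 0.41 × 11.8 / 3.6203
   = 4.8380 / 3.6203 = 1.3363 m/s

u* ≈ 1.336 m/s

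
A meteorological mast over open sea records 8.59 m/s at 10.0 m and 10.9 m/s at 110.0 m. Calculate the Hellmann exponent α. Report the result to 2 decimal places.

Power law: V₂/V₁ = (z₂/z₁)^α ⇒ α = ln(V₂/V₁) / ln(z₂/z₁)
α = ln(10.9/8.59) / ln(110.0/10.0) = ln(1.2689) / ln(11.0000)
  = 0.23816 / 2.39790 = 0.09932

α ≈ 0.10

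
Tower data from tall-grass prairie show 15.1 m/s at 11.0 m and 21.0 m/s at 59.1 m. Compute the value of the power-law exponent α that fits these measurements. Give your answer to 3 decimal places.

α ≈ 0.196

Power law: V₂/V₁ = (z₂/z₁)^α ⇒ α = ln(V₂/V₁) / ln(z₂/z₁)
α = ln(21.0/15.1) / ln(59.1/11.0) = ln(1.3907) / ln(5.3727)
  = 0.32983 / 1.68134 = 0.19617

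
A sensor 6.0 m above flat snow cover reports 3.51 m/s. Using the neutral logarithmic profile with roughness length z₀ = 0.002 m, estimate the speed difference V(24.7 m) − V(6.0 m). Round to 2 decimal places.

0.62 m/s

Log law: V₂ = V₁ · ln(z₂/z₀)/ln(z₁/z₀) = 3.51 × 9.4214/8.0064 = 4.1304 m/s
ΔV = 4.1304 − 3.51 = 0.6204 m/s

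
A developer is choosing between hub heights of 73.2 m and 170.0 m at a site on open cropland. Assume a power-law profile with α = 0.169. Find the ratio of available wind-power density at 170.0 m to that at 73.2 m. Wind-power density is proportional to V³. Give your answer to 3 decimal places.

Speed ratio: V_B/V_A = (z_B/z_A)^α = (170.0/73.2)^0.169 = (2.3224)^0.169 = 1.15304
Power-density ratio: P_B/P_A = (V_B/V_A)³ = (1.15304)³ = 1.53296

1.533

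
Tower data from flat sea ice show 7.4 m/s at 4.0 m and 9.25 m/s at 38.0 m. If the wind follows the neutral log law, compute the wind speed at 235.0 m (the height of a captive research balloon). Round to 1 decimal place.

Log law: V ∝ ln(z/z₀). From the pair, with r = V₁/V₂ = 0.80000,
ln z₀ = (ln z₁ − r·ln z₂)/(1 − r) = (1.3863 − 0.80000×3.6376)/0.20000 = -7.6189 → z₀ = 0.0004911 m
V₃ = V₁ · ln(z₃/z₀)/ln(z₁/z₀) = 7.4 × 13.0785/9.0052 = 10.7472 m/s

10.7 m/s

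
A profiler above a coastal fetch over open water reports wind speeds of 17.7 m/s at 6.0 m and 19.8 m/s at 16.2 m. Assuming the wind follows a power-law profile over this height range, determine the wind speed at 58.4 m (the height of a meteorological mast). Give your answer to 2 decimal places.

22.88 m/s

First find α: α = ln(V₂/V₁)/ln(z₂/z₁) = ln(19.8/17.7)/ln(16.2/6.0) = 0.11212/0.99325 = 0.1129
Extrapolate from 16.2 m to 58.4 m: V₃ = 19.8 × (58.4/16.2)^0.1129 = 19.8 × 1.1557 = 22.8838 m/s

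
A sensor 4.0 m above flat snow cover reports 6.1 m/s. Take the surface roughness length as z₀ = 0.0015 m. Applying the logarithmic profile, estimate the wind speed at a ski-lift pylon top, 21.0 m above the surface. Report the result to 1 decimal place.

Log law: V(z) ∝ ln(z/z₀), so V₂/V₁ = ln(z₂/z₀) / ln(z₁/z₀).
ln(21.0/0.0015) = 9.5468, ln(4.0/0.0015) = 7.8886
V₂ = 6.1 × 9.5468/7.8886 = 6.1 × 1.2102 = 7.3823 m/s

7.4 m/s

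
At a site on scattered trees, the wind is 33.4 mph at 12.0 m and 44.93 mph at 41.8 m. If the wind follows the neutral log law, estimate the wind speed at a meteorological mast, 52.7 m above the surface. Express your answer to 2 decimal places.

Log law: V ∝ ln(z/z₀). From the pair, with r = V₁/V₂ = 0.74338,
ln z₀ = (ln z₁ − r·ln z₂)/(1 − r) = (2.4849 − 0.74338×3.7329)/0.25662 = -1.1303 → z₀ = 0.3229 m
V₃ = V₁ · ln(z₃/z₀)/ln(z₁/z₀) = 33.4 × 5.0949/3.6152 = 47.0708 mph

47.07 mph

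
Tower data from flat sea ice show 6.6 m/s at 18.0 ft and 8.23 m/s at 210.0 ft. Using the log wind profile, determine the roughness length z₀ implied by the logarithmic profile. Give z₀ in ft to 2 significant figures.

Log law: V(z) ∝ ln(z/z₀). With r = V₁/V₂ = 6.6/8.23 = 0.80194,
r · ln(z₂/z₀) = ln(z₁/z₀) ⇒ ln z₀ = (ln z₁ − r·ln z₂)/(1 − r)
ln z₀ = (2.89037 − 0.80194×5.34711) / 0.19806 = -7.0571
z₀ = exp(-7.0571) = 0.0008612 ft

z₀ ≈ 0.00086 ft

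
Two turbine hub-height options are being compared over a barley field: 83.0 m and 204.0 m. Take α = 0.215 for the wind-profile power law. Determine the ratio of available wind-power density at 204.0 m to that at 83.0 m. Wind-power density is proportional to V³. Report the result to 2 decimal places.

1.79

Speed ratio: V_B/V_A = (z_B/z_A)^α = (204.0/83.0)^0.215 = (2.4578)^0.215 = 1.21330
Power-density ratio: P_B/P_A = (V_B/V_A)³ = (1.21330)³ = 1.78610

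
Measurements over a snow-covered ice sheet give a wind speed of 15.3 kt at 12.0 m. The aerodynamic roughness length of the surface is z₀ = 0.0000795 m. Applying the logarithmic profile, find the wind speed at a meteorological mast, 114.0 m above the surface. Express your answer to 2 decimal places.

Log law: V(z) ∝ ln(z/z₀), so V₂/V₁ = ln(z₂/z₀) / ln(z₁/z₀).
ln(114.0/0.0000795) = 14.1760, ln(12.0/0.0000795) = 11.9247
V₂ = 15.3 × 14.1760/11.9247 = 15.3 × 1.1888 = 18.1885 kt

18.19 kt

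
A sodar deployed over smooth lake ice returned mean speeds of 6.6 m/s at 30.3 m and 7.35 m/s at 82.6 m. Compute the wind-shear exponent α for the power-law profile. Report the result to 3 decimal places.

α ≈ 0.107

Power law: V₂/V₁ = (z₂/z₁)^α ⇒ α = ln(V₂/V₁) / ln(z₂/z₁)
α = ln(7.35/6.6) / ln(82.6/30.3) = ln(1.1136) / ln(2.7261)
  = 0.10763 / 1.00286 = 0.10732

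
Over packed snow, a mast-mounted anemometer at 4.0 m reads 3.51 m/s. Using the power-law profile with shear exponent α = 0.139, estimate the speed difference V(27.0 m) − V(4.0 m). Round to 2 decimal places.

Power law: V₂ = V₁ · (z₂/z₁)^α = 3.51 × (6.7500)^0.139 = 4.5770 m/s
ΔV = 4.5770 − 3.51 = 1.0670 m/s

1.07 m/s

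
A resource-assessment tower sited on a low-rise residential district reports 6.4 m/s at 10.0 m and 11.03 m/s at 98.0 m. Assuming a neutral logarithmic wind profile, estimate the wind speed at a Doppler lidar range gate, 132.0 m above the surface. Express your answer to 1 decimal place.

Log law: V ∝ ln(z/z₀). From the pair, with r = V₁/V₂ = 0.58024,
ln z₀ = (ln z₁ − r·ln z₂)/(1 − r) = (2.3026 − 0.58024×4.5850)/0.41976 = -0.8523 → z₀ = 0.4264 m
V₃ = V₁ · ln(z₃/z₀)/ln(z₁/z₀) = 6.4 × 5.7351/3.1549 = 11.6342 m/s

11.6 m/s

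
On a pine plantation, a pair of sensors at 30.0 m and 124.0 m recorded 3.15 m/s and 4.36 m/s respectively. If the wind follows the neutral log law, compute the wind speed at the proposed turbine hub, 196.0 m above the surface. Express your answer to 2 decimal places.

4.75 m/s

Log law: V ∝ ln(z/z₀). From the pair, with r = V₁/V₂ = 0.72248,
ln z₀ = (ln z₁ − r·ln z₂)/(1 − r) = (3.4012 − 0.72248×4.8203)/0.27752 = -0.2931 → z₀ = 0.7459 m
V₃ = V₁ · ln(z₃/z₀)/ln(z₁/z₀) = 3.15 × 5.5712/3.6943 = 4.7504 m/s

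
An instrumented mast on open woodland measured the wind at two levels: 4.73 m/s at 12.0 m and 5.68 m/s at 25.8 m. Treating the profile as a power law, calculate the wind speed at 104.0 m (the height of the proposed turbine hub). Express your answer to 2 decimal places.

First find α: α = ln(V₂/V₁)/ln(z₂/z₁) = ln(5.68/4.73)/ln(25.8/12.0) = 0.18303/0.76547 = 0.2391
Extrapolate from 25.8 m to 104.0 m: V₃ = 5.68 × (104.0/25.8)^0.2391 = 5.68 × 1.3956 = 7.9269 m/s

7.93 m/s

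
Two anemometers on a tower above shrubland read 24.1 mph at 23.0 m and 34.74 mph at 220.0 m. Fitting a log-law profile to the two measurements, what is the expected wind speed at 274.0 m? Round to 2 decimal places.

Log law: V ∝ ln(z/z₀). From the pair, with r = V₁/V₂ = 0.69372,
ln z₀ = (ln z₁ − r·ln z₂)/(1 − r) = (3.1355 − 0.69372×5.3936)/0.30628 = -1.9793 → z₀ = 0.1382 m
V₃ = V₁ · ln(z₃/z₀)/ln(z₁/z₀) = 24.1 × 7.5924/5.1148 = 35.7743 mph

35.77 mph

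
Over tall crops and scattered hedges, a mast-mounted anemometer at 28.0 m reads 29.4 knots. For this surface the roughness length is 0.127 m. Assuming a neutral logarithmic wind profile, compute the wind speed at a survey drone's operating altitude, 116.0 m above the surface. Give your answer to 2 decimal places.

Log law: V(z) ∝ ln(z/z₀), so V₂/V₁ = ln(z₂/z₀) / ln(z₁/z₀).
ln(116.0/0.127) = 6.8172, ln(28.0/0.127) = 5.3958
V₂ = 29.4 × 6.8172/5.3958 = 29.4 × 1.2634 = 37.1447 knots

37.14 knots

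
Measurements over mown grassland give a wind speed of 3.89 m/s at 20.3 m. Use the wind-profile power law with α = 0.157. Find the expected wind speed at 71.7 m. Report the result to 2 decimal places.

Power-law profile: V₂ = V₁ · (z₂/z₁)^α
V₂ = 3.89 × (71.7/20.3)^0.157 = 3.89 × (3.5320)^0.157
    = 3.89 × 1.2191 = 4.7423 m/s

4.74 m/s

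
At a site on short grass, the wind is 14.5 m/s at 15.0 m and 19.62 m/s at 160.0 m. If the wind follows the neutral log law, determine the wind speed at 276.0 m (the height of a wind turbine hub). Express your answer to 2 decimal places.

Log law: V ∝ ln(z/z₀). From the pair, with r = V₁/V₂ = 0.73904,
ln z₀ = (ln z₁ − r·ln z₂)/(1 − r) = (2.7081 − 0.73904×5.0752)/0.26096 = -3.9957 → z₀ = 0.01839 m
V₃ = V₁ · ln(z₃/z₀)/ln(z₁/z₀) = 14.5 × 9.6161/6.7038 = 20.7993 m/s

20.80 m/s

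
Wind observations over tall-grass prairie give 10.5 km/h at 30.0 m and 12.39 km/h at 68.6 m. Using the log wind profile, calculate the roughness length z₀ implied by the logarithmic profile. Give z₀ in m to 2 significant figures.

Log law: V(z) ∝ ln(z/z₀). With r = V₁/V₂ = 10.5/12.39 = 0.84746,
r · ln(z₂/z₀) = ln(z₁/z₀) ⇒ ln z₀ = (ln z₁ − r·ln z₂)/(1 − r)
ln z₀ = (3.40120 − 0.84746×4.22829) / 0.15254 = -1.1938
z₀ = exp(-1.1938) = 0.3031 m

z₀ ≈ 0.30 m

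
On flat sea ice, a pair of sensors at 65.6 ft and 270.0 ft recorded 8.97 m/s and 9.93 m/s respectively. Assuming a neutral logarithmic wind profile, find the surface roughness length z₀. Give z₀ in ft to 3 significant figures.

Log law: V(z) ∝ ln(z/z₀). With r = V₁/V₂ = 8.97/9.93 = 0.90332,
r · ln(z₂/z₀) = ln(z₁/z₀) ⇒ ln z₀ = (ln z₁ − r·ln z₂)/(1 − r)
ln z₀ = (4.18358 − 0.90332×5.59842) / 0.09668 = -9.0364
z₀ = exp(-9.0364) = 0.0001190 ft

z₀ ≈ 0.000119 ft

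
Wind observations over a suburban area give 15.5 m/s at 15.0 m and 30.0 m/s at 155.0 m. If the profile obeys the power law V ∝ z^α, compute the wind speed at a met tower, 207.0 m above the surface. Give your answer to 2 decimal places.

First find α: α = ln(V₂/V₁)/ln(z₂/z₁) = ln(30.0/15.5)/ln(155.0/15.0) = 0.66036/2.33537 = 0.2828
Extrapolate from 155.0 m to 207.0 m: V₃ = 30.0 × (207.0/155.0)^0.2828 = 30.0 × 1.0852 = 32.5572 m/s

32.56 m/s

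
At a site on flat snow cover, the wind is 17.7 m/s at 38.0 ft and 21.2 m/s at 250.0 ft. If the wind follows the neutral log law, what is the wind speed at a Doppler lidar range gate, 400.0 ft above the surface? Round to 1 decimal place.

22.1 m/s

Log law: V ∝ ln(z/z₀). From the pair, with r = V₁/V₂ = 0.83491,
ln z₀ = (ln z₁ − r·ln z₂)/(1 − r) = (3.6376 − 0.83491×5.5215)/0.16509 = -5.8894 → z₀ = 0.002769 ft
V₃ = V₁ · ln(z₃/z₀)/ln(z₁/z₀) = 17.7 × 11.8809/9.5270 = 22.0732 m/s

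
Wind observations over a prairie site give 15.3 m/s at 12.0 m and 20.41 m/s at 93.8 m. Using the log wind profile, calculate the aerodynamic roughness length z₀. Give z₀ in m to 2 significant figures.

z₀ ≈ 0.025 m

Log law: V(z) ∝ ln(z/z₀). With r = V₁/V₂ = 15.3/20.41 = 0.74963,
r · ln(z₂/z₀) = ln(z₁/z₀) ⇒ ln z₀ = (ln z₁ − r·ln z₂)/(1 − r)
ln z₀ = (2.48491 − 0.74963×4.54116) / 0.25037 = -3.6718
z₀ = exp(-3.6718) = 0.02543 m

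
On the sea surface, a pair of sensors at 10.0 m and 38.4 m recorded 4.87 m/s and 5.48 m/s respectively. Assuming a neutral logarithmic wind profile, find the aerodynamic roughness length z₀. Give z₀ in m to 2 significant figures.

z₀ ≈ 0.00022 m

Log law: V(z) ∝ ln(z/z₀). With r = V₁/V₂ = 4.87/5.48 = 0.88869,
r · ln(z₂/z₀) = ln(z₁/z₀) ⇒ ln z₀ = (ln z₁ − r·ln z₂)/(1 − r)
ln z₀ = (2.30259 − 0.88869×3.64806) / 0.11131 = -8.4391
z₀ = exp(-8.4391) = 0.0002162 m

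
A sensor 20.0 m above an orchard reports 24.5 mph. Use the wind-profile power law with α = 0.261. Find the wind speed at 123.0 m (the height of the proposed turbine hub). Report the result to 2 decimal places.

39.36 mph

Power-law profile: V₂ = V₁ · (z₂/z₁)^α
V₂ = 24.5 × (123.0/20.0)^0.261 = 24.5 × (6.1500)^0.261
    = 24.5 × 1.6066 = 39.3607 mph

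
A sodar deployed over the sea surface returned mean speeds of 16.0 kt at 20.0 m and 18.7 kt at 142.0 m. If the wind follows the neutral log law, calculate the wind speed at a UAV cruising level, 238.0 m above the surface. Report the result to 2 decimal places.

Log law: V ∝ ln(z/z₀). From the pair, with r = V₁/V₂ = 0.85561,
ln z₀ = (ln z₁ − r·ln z₂)/(1 − r) = (2.9957 − 0.85561×4.9558)/0.14439 = -8.6196 → z₀ = 0.0001805 m
V₃ = V₁ · ln(z₃/z₀)/ln(z₁/z₀) = 16.0 × 14.0919/11.6154 = 19.4114 kt

19.41 kt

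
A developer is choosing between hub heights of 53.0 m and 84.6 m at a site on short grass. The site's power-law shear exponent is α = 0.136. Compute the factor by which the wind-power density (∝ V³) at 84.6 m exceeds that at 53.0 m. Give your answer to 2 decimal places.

1.21

Speed ratio: V_B/V_A = (z_B/z_A)^α = (84.6/53.0)^0.136 = (1.5962)^0.136 = 1.06567
Power-density ratio: P_B/P_A = (V_B/V_A)³ = (1.06567)³ = 1.21022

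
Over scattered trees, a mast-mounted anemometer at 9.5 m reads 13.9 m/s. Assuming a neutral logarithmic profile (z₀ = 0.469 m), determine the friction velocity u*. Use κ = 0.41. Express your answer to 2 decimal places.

u* ≈ 1.89 m/s

Log law: V(z) = (u*/κ) · ln(z/z₀) ⇒ u* = κ · V / ln(z/z₀)
u* = 0.41 × 13.9 / ln(9.5/0.469) = 0.41 × 13.9 / 3.0084
   = 5.6990 / 3.0084 = 1.8943 m/s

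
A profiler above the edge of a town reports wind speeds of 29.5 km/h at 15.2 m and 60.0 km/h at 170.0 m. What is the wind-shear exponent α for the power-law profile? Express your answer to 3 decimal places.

Power law: V₂/V₁ = (z₂/z₁)^α ⇒ α = ln(V₂/V₁) / ln(z₂/z₁)
α = ln(60.0/29.5) / ln(170.0/15.2) = ln(2.0339) / ln(11.1842)
  = 0.70995 / 2.41450 = 0.29404

α ≈ 0.294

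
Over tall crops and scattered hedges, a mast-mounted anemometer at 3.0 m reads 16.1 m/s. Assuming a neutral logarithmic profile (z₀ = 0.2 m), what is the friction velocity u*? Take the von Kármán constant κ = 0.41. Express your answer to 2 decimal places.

u* ≈ 2.44 m/s

Log law: V(z) = (u*/κ) · ln(z/z₀) ⇒ u* = κ · V / ln(z/z₀)
u* = 0.41 × 16.1 / ln(3.0/0.2) = 0.41 × 16.1 / 2.7081
   = 6.6010 / 2.7081 = 2.4375 m/s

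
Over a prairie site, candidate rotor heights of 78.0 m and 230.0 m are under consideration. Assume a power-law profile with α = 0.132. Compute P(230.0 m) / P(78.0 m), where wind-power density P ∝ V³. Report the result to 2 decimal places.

1.53

Speed ratio: V_B/V_A = (z_B/z_A)^α = (230.0/78.0)^0.132 = (2.9487)^0.132 = 1.15343
Power-density ratio: P_B/P_A = (V_B/V_A)³ = (1.15343)³ = 1.53453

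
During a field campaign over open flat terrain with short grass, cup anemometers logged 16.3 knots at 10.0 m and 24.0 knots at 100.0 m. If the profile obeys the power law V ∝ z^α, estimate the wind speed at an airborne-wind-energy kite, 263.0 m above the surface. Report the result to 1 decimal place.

First find α: α = ln(V₂/V₁)/ln(z₂/z₁) = ln(24.0/16.3)/ln(100.0/10.0) = 0.38689/2.30259 = 0.1680
Extrapolate from 100.0 m to 263.0 m: V₃ = 24.0 × (263.0/100.0)^0.1680 = 24.0 × 1.1764 = 28.2341 knots

28.2 knots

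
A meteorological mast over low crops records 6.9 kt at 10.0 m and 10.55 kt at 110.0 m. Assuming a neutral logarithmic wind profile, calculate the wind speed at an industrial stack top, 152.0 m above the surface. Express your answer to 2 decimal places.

Log law: V ∝ ln(z/z₀). From the pair, with r = V₁/V₂ = 0.65403,
ln z₀ = (ln z₁ − r·ln z₂)/(1 − r) = (2.3026 − 0.65403×4.7005)/0.34597 = -2.2304 → z₀ = 0.1075 m
V₃ = V₁ · ln(z₃/z₀)/ln(z₁/z₀) = 6.9 × 7.2543/4.5330 = 11.0423 kt

11.04 kt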